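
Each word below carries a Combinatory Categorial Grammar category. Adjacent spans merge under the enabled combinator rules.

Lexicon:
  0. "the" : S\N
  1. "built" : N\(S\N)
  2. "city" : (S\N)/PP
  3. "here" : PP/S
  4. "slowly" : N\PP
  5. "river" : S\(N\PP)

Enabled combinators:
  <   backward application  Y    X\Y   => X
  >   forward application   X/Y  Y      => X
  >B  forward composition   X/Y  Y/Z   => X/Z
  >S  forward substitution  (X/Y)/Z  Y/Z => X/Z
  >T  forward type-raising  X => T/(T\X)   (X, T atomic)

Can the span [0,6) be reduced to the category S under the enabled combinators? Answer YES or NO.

YES

[0,6] S   <
  [0,2] N   <
    [0,1] "the" : S\N
    [1,2] "built" : N\(S\N)
  [2,6] S\N   >
    [2,3] "city" : (S\N)/PP
    [3,6] PP   >
      [3,4] "here" : PP/S
      [4,6] S   <
        [4,5] "slowly" : N\PP
        [5,6] "river" : S\(N\PP)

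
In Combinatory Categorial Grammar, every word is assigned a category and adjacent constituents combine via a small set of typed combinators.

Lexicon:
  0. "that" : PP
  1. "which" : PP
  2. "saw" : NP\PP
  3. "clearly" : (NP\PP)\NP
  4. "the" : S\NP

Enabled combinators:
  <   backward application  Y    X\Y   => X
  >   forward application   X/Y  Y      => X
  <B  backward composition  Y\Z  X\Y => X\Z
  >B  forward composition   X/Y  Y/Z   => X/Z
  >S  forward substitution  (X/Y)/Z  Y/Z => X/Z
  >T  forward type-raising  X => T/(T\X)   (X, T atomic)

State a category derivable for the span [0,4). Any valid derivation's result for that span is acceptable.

[0,5] S   <
  [0,4] NP   >
    [0,1] NP/(NP\PP)   >T
      [0,1] "that" : PP
    [1,4] NP\PP   <
      [1,3] NP   <
        [1,2] "which" : PP
        [2,3] "saw" : NP\PP
      [3,4] "clearly" : (NP\PP)\NP
  [4,5] "the" : S\NP

NP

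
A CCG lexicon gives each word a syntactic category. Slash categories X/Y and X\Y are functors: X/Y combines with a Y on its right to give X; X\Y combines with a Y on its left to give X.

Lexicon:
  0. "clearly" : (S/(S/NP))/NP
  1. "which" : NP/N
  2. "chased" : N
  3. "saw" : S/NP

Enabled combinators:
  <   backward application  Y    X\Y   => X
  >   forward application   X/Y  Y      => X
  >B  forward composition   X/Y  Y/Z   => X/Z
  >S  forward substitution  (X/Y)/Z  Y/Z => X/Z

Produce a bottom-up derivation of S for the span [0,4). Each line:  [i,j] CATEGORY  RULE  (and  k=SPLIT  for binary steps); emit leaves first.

[0,1] (S/(S/NP))/NP  lex  "clearly"
[1,2] NP/N  lex  "which"
[2,3] N  lex  "chased"
[1,3] NP  >  k=2
[0,3] S/(S/NP)  >  k=1
[3,4] S/NP  lex  "saw"
[0,4] S  >  k=3

[0,4] S   >
  [0,3] S/(S/NP)   >
    [0,1] "clearly" : (S/(S/NP))/NP
    [1,3] NP   >
      [1,2] "which" : NP/N
      [2,3] "chased" : N
  [3,4] "saw" : S/NP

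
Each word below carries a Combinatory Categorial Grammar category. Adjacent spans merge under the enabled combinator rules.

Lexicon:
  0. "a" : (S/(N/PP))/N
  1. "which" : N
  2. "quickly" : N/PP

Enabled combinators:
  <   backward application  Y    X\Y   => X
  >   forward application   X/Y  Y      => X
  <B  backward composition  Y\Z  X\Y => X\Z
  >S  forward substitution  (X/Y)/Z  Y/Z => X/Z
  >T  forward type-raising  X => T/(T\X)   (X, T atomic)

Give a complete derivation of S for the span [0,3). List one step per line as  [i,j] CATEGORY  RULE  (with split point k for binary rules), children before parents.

[0,3] S   >
  [0,2] S/(N/PP)   >
    [0,1] "a" : (S/(N/PP))/N
    [1,2] "which" : N
  [2,3] "quickly" : N/PP

[0,1] (S/(N/PP))/N  lex  "a"
[1,2] N  lex  "which"
[0,2] S/(N/PP)  >  k=1
[2,3] N/PP  lex  "quickly"
[0,3] S  >  k=2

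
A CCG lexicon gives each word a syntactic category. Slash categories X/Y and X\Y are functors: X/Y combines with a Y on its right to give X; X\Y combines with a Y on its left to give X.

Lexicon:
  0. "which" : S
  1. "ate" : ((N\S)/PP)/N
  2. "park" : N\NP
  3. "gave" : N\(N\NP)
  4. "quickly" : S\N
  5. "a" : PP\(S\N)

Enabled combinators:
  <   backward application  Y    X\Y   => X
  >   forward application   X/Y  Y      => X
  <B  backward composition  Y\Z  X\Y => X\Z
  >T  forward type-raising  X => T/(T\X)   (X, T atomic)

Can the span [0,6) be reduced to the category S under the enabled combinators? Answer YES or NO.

NO

S ((N\S)/PP)/N N\NP N\(N\NP) S\N PP\(S\N)
CKY chart[0,6] = {N, N/(N\N), NP/(NP\N), PP/(PP\N), S/(S\N)}; S ∉ chart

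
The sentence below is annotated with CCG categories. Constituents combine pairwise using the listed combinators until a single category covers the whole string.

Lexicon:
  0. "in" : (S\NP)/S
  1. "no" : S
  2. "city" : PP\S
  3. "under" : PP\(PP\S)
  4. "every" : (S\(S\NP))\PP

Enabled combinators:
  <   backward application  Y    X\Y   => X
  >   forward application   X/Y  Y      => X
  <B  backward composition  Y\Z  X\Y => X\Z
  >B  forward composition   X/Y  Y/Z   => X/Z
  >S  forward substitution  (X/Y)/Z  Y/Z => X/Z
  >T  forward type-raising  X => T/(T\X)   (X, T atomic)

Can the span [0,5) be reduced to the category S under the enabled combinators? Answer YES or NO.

[0,5] S   <
  [0,2] S\NP   >
    [0,1] "in" : (S\NP)/S
    [1,2] "no" : S
  [2,5] S\(S\NP)   <
    [2,4] PP   <
      [2,3] "city" : PP\S
      [3,4] "under" : PP\(PP\S)
    [4,5] "every" : (S\(S\NP))\PP

YES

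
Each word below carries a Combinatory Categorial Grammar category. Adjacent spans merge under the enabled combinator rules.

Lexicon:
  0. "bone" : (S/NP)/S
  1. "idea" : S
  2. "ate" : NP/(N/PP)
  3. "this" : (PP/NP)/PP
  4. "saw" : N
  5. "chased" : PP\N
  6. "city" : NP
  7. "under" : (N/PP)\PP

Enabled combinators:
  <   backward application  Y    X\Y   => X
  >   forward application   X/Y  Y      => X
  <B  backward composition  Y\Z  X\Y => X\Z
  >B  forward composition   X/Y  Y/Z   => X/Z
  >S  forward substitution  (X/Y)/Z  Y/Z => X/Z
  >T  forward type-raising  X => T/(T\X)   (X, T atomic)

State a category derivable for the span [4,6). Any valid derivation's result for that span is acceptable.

PP

[0,8] S   >
  [0,2] S/NP   >
    [0,1] "bone" : (S/NP)/S
    [1,2] "idea" : S
  [2,8] NP   >
    [2,3] "ate" : NP/(N/PP)
    [3,8] N/PP   <
      [3,7] PP   >
        [3,6] PP/NP   >
          [3,4] "this" : (PP/NP)/PP
          [4,6] PP   >
            [4,5] PP/(PP\N)   >T
              [4,5] "saw" : N
            [5,6] "chased" : PP\N
        [6,7] "city" : NP
      [7,8] "under" : (N/PP)\PP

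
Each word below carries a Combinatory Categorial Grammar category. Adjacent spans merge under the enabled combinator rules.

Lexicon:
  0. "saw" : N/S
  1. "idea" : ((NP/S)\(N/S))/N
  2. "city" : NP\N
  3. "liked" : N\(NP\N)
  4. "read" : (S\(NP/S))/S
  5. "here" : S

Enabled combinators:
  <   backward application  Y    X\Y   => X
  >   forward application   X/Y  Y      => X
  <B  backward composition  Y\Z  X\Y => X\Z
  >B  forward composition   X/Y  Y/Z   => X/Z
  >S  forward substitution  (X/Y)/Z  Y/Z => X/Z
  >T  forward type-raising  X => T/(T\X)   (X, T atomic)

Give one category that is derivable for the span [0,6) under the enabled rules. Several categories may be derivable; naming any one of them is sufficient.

S

[0,6] S   <
  [0,4] NP/S   <
    [0,1] "saw" : N/S
    [1,4] (NP/S)\(N/S)   >
      [1,2] "idea" : ((NP/S)\(N/S))/N
      [2,4] N   <
        [2,3] "city" : NP\N
        [3,4] "liked" : N\(NP\N)
  [4,6] S\(NP/S)   >
    [4,5] "read" : (S\(NP/S))/S
    [5,6] "here" : S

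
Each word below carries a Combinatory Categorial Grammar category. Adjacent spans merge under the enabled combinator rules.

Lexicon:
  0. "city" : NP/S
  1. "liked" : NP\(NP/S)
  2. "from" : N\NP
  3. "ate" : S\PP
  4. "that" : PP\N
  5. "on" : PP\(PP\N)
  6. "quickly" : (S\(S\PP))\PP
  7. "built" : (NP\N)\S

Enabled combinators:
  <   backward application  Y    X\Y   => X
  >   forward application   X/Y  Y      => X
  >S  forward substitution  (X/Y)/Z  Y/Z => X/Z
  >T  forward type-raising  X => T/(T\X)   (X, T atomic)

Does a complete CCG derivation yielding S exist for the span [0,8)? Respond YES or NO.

NP/S NP\(NP/S) N\NP S\PP PP\N PP\(PP\N) (S\(S\PP))\PP (NP\N)\S
CKY chart[0,8] = {N/(N\NP), NP, NP/(NP\NP), PP/(PP\NP), S/(S\NP)}; S ∉ chart

NO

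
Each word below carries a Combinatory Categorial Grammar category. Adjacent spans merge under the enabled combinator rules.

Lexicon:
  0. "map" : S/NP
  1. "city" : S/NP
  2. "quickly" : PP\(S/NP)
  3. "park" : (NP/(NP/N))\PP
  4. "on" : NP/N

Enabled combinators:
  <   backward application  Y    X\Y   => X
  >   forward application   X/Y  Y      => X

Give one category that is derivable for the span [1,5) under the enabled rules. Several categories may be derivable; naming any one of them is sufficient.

NP

[0,5] S   >
  [0,1] "map" : S/NP
  [1,5] NP   >
    [1,4] NP/(NP/N)   <
      [1,3] PP   <
        [1,2] "city" : S/NP
        [2,3] "quickly" : PP\(S/NP)
      [3,4] "park" : (NP/(NP/N))\PP
    [4,5] "on" : NP/N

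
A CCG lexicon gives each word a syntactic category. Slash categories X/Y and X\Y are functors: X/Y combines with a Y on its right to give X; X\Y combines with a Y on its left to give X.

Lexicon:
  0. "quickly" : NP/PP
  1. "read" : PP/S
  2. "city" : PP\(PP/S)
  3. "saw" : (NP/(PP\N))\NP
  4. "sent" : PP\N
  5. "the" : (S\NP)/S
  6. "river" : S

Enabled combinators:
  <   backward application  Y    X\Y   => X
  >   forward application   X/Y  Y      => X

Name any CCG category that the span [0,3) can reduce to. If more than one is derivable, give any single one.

NP

[0,7] S   <
  [0,5] NP   >
    [0,4] NP/(PP\N)   <
      [0,3] NP   >
        [0,1] "quickly" : NP/PP
        [1,3] PP   <
          [1,2] "read" : PP/S
          [2,3] "city" : PP\(PP/S)
      [3,4] "saw" : (NP/(PP\N))\NP
    [4,5] "sent" : PP\N
  [5,7] S\NP   >
    [5,6] "the" : (S\NP)/S
    [6,7] "river" : S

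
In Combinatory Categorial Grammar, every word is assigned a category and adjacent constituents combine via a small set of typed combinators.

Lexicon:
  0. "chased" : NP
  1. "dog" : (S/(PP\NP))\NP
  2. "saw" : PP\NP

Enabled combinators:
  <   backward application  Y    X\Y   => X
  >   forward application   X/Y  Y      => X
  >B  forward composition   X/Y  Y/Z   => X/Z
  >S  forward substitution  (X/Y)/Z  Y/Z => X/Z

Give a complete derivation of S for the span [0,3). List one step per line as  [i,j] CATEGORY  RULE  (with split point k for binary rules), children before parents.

[0,1] NP  lex  "chased"
[1,2] (S/(PP\NP))\NP  lex  "dog"
[0,2] S/(PP\NP)  <  k=1
[2,3] PP\NP  lex  "saw"
[0,3] S  >  k=2

[0,3] S   >
  [0,2] S/(PP\NP)   <
    [0,1] "chased" : NP
    [1,2] "dog" : (S/(PP\NP))\NP
  [2,3] "saw" : PP\NP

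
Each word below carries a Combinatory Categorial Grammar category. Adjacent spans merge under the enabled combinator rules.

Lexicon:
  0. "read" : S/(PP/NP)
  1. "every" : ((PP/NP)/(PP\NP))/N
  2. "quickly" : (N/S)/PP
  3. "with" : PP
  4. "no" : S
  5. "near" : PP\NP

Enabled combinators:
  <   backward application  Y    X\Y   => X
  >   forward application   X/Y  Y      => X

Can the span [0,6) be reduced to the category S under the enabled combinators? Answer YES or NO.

YES

[0,6] S   >
  [0,1] "read" : S/(PP/NP)
  [1,6] PP/NP   >
    [1,5] (PP/NP)/(PP\NP)   >
      [1,2] "every" : ((PP/NP)/(PP\NP))/N
      [2,5] N   >
        [2,4] N/S   >
          [2,3] "quickly" : (N/S)/PP
          [3,4] "with" : PP
        [4,5] "no" : S
    [5,6] "near" : PP\NP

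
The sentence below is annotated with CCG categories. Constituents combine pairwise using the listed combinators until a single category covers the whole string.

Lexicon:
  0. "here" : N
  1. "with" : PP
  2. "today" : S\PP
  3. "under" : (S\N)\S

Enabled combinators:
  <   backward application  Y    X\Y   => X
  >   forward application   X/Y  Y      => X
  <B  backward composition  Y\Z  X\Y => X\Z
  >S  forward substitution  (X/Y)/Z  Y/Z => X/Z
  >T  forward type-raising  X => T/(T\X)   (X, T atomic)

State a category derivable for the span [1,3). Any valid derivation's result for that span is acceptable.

S

[0,4] S   >
  [0,1] S/(S\N)   >T
    [0,1] "here" : N
  [1,4] S\N   <
    [1,3] S   <
      [1,2] "with" : PP
      [2,3] "today" : S\PP
    [3,4] "under" : (S\N)\S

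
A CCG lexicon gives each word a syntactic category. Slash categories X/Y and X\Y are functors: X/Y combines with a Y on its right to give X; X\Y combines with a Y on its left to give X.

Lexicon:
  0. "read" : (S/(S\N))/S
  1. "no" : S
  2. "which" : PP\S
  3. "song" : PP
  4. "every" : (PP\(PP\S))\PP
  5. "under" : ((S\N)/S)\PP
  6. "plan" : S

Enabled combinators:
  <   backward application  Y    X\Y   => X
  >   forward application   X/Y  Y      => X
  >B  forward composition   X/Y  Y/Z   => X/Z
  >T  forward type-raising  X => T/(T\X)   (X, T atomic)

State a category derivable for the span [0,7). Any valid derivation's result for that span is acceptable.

S

[0,7] S   >
  [0,2] S/(S\N)   >
    [0,1] "read" : (S/(S\N))/S
    [1,2] "no" : S
  [2,7] S\N   >
    [2,6] (S\N)/S   <
      [2,5] PP   <
        [2,3] "which" : PP\S
        [3,5] PP\(PP\S)   <
          [3,4] "song" : PP
          [4,5] "every" : (PP\(PP\S))\PP
      [5,6] "under" : ((S\N)/S)\PP
    [6,7] "plan" : S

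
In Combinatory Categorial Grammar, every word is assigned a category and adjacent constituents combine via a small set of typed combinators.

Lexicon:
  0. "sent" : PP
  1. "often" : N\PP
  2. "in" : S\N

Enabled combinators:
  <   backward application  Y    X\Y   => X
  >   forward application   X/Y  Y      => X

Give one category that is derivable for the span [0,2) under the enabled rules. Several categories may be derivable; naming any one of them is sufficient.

[0,3] S   <
  [0,2] N   <
    [0,1] "sent" : PP
    [1,2] "often" : N\PP
  [2,3] "in" : S\N

N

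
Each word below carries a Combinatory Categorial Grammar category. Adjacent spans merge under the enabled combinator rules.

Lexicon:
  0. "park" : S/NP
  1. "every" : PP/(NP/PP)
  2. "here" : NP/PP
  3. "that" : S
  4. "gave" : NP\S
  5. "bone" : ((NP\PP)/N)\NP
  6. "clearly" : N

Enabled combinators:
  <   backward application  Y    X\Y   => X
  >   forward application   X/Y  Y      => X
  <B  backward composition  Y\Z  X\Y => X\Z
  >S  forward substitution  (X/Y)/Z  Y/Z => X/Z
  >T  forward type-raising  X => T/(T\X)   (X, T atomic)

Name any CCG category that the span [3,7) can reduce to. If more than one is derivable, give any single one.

NP\PP

[0,7] S   >
  [0,1] "park" : S/NP
  [1,7] NP   <
    [1,3] PP   >
      [1,2] "every" : PP/(NP/PP)
      [2,3] "here" : NP/PP
    [3,7] NP\PP   >
      [3,6] (NP\PP)/N   <
        [3,5] NP   >
          [3,4] NP/(NP\S)   >T
            [3,4] "that" : S
          [4,5] "gave" : NP\S
        [5,6] "bone" : ((NP\PP)/N)\NP
      [6,7] "clearly" : N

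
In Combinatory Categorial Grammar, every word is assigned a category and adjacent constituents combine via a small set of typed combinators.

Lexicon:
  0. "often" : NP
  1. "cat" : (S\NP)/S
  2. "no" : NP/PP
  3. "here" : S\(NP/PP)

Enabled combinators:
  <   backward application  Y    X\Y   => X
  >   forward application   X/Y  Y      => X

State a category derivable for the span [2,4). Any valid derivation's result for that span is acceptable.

[0,4] S   <
  [0,1] "often" : NP
  [1,4] S\NP   >
    [1,2] "cat" : (S\NP)/S
    [2,4] S   <
      [2,3] "no" : NP/PP
      [3,4] "here" : S\(NP/PP)

S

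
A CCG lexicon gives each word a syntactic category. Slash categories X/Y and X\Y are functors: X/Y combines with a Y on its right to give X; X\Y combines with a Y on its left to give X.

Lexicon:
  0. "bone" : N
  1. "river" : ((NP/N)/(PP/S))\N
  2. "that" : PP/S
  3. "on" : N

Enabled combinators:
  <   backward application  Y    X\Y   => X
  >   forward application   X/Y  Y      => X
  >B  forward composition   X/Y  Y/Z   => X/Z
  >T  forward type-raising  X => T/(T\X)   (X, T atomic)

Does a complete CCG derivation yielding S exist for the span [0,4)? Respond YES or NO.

NO

N ((NP/N)/(PP/S))\N PP/S N
CKY chart[0,4] = {N/(N\NP), NP, NP/(NP\NP), NP/(N\N), PP/(PP\NP), S/(S\NP)}; S ∉ chart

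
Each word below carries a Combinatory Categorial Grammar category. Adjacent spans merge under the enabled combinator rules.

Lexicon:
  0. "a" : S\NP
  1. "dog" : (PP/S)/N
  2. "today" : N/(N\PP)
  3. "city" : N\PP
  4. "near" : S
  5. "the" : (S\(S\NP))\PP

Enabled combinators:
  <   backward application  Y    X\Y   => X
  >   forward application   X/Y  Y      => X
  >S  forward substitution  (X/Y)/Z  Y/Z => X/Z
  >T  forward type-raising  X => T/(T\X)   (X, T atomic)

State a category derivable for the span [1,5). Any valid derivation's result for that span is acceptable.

[0,6] S   <
  [0,1] "a" : S\NP
  [1,6] S\(S\NP)   <
    [1,5] PP   >
      [1,4] PP/S   >
        [1,2] "dog" : (PP/S)/N
        [2,4] N   >
          [2,3] "today" : N/(N\PP)
          [3,4] "city" : N\PP
      [4,5] "near" : S
    [5,6] "the" : (S\(S\NP))\PP

PP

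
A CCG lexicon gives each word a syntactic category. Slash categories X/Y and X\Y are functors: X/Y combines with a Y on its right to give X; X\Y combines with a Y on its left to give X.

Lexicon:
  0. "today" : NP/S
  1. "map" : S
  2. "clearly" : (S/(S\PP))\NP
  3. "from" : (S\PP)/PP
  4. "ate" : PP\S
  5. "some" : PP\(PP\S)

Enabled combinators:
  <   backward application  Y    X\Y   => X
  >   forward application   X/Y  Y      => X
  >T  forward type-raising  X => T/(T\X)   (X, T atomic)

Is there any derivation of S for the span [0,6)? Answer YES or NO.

[0,6] S   >
  [0,3] S/(S\PP)   <
    [0,2] NP   >
      [0,1] "today" : NP/S
      [1,2] "map" : S
    [2,3] "clearly" : (S/(S\PP))\NP
  [3,6] S\PP   >
    [3,4] "from" : (S\PP)/PP
    [4,6] PP   <
      [4,5] "ate" : PP\S
      [5,6] "some" : PP\(PP\S)

YES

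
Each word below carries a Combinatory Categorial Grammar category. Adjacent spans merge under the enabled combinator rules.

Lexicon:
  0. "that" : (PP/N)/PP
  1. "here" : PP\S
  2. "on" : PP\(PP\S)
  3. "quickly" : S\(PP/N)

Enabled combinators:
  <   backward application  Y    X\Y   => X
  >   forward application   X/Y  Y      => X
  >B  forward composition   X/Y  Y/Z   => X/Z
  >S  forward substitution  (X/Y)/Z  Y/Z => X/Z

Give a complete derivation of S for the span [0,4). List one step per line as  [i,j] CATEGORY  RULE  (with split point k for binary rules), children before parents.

[0,4] S   <
  [0,3] PP/N   >
    [0,1] "that" : (PP/N)/PP
    [1,3] PP   <
      [1,2] "here" : PP\S
      [2,3] "on" : PP\(PP\S)
  [3,4] "quickly" : S\(PP/N)

[0,1] (PP/N)/PP  lex  "that"
[1,2] PP\S  lex  "here"
[2,3] PP\(PP\S)  lex  "on"
[1,3] PP  <  k=2
[0,3] PP/N  >  k=1
[3,4] S\(PP/N)  lex  "quickly"
[0,4] S  <  k=3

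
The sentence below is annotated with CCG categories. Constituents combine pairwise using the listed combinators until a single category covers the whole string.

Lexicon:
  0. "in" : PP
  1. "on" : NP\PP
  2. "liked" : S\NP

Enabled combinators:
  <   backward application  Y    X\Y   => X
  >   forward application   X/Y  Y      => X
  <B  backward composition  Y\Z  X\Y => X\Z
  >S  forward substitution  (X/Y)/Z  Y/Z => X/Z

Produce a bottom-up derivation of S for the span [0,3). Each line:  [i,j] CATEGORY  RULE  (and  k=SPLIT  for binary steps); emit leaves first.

[0,3] S   <
  [0,1] "in" : PP
  [1,3] S\PP   <B
    [1,2] "on" : NP\PP
    [2,3] "liked" : S\NP

[0,1] PP  lex  "in"
[1,2] NP\PP  lex  "on"
[2,3] S\NP  lex  "liked"
[1,3] S\PP  <B  k=2
[0,3] S  <  k=1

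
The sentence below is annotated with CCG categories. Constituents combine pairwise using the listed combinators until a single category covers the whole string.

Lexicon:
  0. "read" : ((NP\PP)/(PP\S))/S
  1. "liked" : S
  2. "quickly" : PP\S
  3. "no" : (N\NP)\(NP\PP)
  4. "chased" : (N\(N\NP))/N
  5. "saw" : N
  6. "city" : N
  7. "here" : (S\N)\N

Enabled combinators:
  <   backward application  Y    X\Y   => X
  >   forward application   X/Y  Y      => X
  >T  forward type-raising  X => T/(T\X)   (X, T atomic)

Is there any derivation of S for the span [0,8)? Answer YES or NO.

[0,8] S   <
  [0,6] N   <
    [0,4] N\NP   <
      [0,3] NP\PP   >
        [0,2] (NP\PP)/(PP\S)   >
          [0,1] "read" : ((NP\PP)/(PP\S))/S
          [1,2] "liked" : S
        [2,3] "quickly" : PP\S
      [3,4] "no" : (N\NP)\(NP\PP)
    [4,6] N\(N\NP)   >
      [4,5] "chased" : (N\(N\NP))/N
      [5,6] "saw" : N
  [6,8] S\N   <
    [6,7] "city" : N
    [7,8] "here" : (S\N)\N

YES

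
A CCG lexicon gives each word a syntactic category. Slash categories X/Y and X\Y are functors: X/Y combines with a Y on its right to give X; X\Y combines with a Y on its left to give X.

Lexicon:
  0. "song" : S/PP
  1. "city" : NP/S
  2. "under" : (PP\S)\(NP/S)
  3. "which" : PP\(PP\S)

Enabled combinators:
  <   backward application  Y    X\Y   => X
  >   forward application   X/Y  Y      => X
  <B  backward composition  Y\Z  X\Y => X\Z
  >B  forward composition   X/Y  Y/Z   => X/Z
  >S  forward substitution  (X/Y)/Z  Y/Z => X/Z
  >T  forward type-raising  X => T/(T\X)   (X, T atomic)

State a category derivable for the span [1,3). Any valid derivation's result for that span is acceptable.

PP\S

[0,4] S   >
  [0,1] "song" : S/PP
  [1,4] PP   <
    [1,3] PP\S   <
      [1,2] "city" : NP/S
      [2,3] "under" : (PP\S)\(NP/S)
    [3,4] "which" : PP\(PP\S)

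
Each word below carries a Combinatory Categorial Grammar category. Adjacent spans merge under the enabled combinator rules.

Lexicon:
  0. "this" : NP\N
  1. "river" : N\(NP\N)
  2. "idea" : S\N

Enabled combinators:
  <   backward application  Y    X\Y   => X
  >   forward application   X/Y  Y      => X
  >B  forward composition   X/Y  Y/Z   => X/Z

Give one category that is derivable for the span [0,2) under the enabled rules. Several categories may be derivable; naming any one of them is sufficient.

N

[0,3] S   <
  [0,2] N   <
    [0,1] "this" : NP\N
    [1,2] "river" : N\(NP\N)
  [2,3] "idea" : S\N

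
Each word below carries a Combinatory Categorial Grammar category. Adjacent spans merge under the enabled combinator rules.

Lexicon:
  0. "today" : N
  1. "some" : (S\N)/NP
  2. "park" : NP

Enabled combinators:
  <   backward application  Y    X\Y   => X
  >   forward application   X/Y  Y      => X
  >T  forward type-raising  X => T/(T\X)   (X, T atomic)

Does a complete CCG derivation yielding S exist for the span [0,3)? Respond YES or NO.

YES

[0,3] S   >
  [0,1] S/(S\N)   >T
    [0,1] "today" : N
  [1,3] S\N   >
    [1,2] "some" : (S\N)/NP
    [2,3] "park" : NP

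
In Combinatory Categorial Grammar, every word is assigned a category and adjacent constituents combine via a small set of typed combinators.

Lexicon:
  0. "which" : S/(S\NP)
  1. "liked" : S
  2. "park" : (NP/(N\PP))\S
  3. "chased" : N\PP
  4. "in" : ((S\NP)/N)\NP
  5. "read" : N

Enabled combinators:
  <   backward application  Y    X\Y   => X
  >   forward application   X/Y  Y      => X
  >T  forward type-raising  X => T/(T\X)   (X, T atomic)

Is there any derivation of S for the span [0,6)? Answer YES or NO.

YES

[0,6] S   >
  [0,1] "which" : S/(S\NP)
  [1,6] S\NP   >
    [1,5] (S\NP)/N   <
      [1,4] NP   >
        [1,3] NP/(N\PP)   <
          [1,2] "liked" : S
          [2,3] "park" : (NP/(N\PP))\S
        [3,4] "chased" : N\PP
      [4,5] "in" : ((S\NP)/N)\NP
    [5,6] "read" : N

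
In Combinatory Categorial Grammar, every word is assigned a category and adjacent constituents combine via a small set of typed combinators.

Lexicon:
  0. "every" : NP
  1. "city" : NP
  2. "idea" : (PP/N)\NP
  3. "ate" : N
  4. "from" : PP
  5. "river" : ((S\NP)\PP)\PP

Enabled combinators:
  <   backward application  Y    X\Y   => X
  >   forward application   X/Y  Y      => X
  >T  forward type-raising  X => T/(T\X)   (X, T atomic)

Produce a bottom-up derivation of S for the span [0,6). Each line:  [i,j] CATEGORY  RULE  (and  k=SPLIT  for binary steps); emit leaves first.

[0,1] NP  lex  "every"
[0,1] S/(S\NP)  >T
[1,2] NP  lex  "city"
[2,3] (PP/N)\NP  lex  "idea"
[1,3] PP/N  <  k=2
[3,4] N  lex  "ate"
[1,4] PP  >  k=3
[4,5] PP  lex  "from"
[5,6] ((S\NP)\PP)\PP  lex  "river"
[4,6] (S\NP)\PP  <  k=5
[1,6] S\NP  <  k=4
[0,6] S  >  k=1

[0,6] S   >
  [0,1] S/(S\NP)   >T
    [0,1] "every" : NP
  [1,6] S\NP   <
    [1,4] PP   >
      [1,3] PP/N   <
        [1,2] "city" : NP
        [2,3] "idea" : (PP/N)\NP
      [3,4] "ate" : N
    [4,6] (S\NP)\PP   <
      [4,5] "from" : PP
      [5,6] "river" : ((S\NP)\PP)\PP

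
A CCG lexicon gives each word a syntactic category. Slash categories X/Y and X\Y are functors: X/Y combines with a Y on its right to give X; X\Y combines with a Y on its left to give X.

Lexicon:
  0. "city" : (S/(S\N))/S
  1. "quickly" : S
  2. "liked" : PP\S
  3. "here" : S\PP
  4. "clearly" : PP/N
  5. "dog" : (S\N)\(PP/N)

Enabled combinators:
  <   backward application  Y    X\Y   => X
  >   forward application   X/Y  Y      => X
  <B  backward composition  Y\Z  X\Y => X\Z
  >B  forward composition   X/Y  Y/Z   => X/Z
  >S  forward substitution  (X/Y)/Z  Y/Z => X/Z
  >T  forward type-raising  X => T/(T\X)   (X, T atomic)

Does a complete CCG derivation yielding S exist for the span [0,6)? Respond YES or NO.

YES

[0,6] S   >
  [0,4] S/(S\N)   >
    [0,1] "city" : (S/(S\N))/S
    [1,4] S   <
      [1,3] PP   <
        [1,2] "quickly" : S
        [2,3] "liked" : PP\S
      [3,4] "here" : S\PP
  [4,6] S\N   <
    [4,5] "clearly" : PP/N
    [5,6] "dog" : (S\N)\(PP/N)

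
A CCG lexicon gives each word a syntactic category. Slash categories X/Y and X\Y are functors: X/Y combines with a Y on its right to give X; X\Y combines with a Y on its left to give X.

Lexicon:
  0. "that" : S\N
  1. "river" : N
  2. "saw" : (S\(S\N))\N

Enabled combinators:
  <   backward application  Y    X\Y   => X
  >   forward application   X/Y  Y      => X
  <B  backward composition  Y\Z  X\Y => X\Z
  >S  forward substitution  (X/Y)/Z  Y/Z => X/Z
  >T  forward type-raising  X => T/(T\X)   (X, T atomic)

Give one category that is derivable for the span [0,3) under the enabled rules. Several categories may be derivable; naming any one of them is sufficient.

S

[0,3] S   <
  [0,1] "that" : S\N
  [1,3] S\(S\N)   <
    [1,2] "river" : N
    [2,3] "saw" : (S\(S\N))\N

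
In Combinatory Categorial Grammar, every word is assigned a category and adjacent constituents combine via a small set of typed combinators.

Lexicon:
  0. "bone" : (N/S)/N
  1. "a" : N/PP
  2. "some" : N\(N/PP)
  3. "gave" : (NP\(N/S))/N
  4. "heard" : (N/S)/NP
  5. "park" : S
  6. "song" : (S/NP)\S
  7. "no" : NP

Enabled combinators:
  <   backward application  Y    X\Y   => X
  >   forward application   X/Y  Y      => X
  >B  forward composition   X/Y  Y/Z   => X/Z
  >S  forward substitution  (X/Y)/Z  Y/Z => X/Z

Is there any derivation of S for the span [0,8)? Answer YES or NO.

(N/S)/N N/PP N\(N/PP) (NP\(N/S))/N (N/S)/NP S (S/NP)\S NP
CKY chart[0,8] = {NP}; S ∉ chart

NO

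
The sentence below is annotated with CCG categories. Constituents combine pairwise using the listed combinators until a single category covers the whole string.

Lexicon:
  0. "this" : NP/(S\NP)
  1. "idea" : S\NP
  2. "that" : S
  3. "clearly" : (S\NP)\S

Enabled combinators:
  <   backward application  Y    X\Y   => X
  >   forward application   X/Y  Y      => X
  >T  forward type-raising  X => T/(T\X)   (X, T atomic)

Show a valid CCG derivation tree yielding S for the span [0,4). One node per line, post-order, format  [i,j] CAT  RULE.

[0,1] NP/(S\NP)  lex  "this"
[1,2] S\NP  lex  "idea"
[0,2] NP  >  k=1
[2,3] S  lex  "that"
[3,4] (S\NP)\S  lex  "clearly"
[2,4] S\NP  <  k=3
[0,4] S  <  k=2

[0,4] S   <
  [0,2] NP   >
    [0,1] "this" : NP/(S\NP)
    [1,2] "idea" : S\NP
  [2,4] S\NP   <
    [2,3] "that" : S
    [3,4] "clearly" : (S\NP)\S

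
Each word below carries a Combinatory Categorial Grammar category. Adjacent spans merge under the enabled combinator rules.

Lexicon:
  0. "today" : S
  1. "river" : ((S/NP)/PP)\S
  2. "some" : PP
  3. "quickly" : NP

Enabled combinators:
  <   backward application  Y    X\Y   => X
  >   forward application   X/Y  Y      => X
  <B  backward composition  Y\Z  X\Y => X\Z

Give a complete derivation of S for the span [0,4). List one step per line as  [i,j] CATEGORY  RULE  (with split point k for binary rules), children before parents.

[0,4] S   >
  [0,3] S/NP   >
    [0,2] (S/NP)/PP   <
      [0,1] "today" : S
      [1,2] "river" : ((S/NP)/PP)\S
    [2,3] "some" : PP
  [3,4] "quickly" : NP

[0,1] S  lex  "today"
[1,2] ((S/NP)/PP)\S  lex  "river"
[0,2] (S/NP)/PP  <  k=1
[2,3] PP  lex  "some"
[0,3] S/NP  >  k=2
[3,4] NP  lex  "quickly"
[0,4] S  >  k=3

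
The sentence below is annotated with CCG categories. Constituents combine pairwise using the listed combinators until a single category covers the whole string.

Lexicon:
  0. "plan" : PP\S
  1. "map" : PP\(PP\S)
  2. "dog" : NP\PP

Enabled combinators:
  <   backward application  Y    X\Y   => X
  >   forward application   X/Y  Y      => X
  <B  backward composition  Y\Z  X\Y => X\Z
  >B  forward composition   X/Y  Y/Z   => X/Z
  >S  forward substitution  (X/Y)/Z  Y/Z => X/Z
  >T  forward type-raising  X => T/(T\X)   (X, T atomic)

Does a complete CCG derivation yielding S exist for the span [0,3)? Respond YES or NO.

NO

PP\S PP\(PP\S) NP\PP
CKY chart[0,3] = {N/(N\NP), NP, NP/(NP\NP), PP/(PP\NP), S/(S\NP)}; S ∉ chart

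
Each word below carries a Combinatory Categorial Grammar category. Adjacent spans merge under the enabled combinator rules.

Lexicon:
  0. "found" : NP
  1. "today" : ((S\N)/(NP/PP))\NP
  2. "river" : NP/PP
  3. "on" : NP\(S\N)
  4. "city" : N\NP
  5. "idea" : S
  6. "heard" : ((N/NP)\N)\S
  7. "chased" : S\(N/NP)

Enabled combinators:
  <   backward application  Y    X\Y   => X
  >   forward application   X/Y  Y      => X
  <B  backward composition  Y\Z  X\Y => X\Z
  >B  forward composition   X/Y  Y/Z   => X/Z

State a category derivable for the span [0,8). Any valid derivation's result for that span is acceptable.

[0,8] S   <
  [0,4] NP   <
    [0,3] S\N   >
      [0,2] (S\N)/(NP/PP)   <
        [0,1] "found" : NP
        [1,2] "today" : ((S\N)/(NP/PP))\NP
      [2,3] "river" : NP/PP
    [3,4] "on" : NP\(S\N)
  [4,8] S\NP   <B
    [4,5] "city" : N\NP
    [5,8] S\N   <B
      [5,7] (N/NP)\N   <
        [5,6] "idea" : S
        [6,7] "heard" : ((N/NP)\N)\S
      [7,8] "chased" : S\(N/NP)

S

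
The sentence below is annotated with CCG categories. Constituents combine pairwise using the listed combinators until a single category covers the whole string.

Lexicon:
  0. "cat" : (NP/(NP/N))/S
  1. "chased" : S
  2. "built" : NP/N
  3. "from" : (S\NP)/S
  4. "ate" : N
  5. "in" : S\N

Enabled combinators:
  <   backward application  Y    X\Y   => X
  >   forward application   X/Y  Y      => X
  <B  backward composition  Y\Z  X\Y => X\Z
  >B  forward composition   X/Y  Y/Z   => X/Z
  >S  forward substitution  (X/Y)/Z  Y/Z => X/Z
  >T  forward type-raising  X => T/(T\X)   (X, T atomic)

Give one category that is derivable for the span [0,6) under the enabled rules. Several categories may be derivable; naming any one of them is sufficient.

S

[0,6] S   <
  [0,3] NP   >
    [0,2] NP/(NP/N)   >
      [0,1] "cat" : (NP/(NP/N))/S
      [1,2] "chased" : S
    [2,3] "built" : NP/N
  [3,6] S\NP   >
    [3,4] "from" : (S\NP)/S
    [4,6] S   <
      [4,5] "ate" : N
      [5,6] "in" : S\N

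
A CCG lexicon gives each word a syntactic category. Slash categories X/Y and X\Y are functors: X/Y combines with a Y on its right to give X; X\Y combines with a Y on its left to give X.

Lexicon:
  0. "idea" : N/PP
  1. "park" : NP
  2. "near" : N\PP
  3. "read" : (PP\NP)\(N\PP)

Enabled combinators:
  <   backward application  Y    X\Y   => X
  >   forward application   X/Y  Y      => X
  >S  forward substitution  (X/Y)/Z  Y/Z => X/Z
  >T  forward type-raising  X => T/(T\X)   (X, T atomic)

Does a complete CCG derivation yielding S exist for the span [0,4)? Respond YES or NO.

NO

N/PP NP N\PP (PP\NP)\(N\PP)
CKY chart[0,4] = {N, N/(N\N), NP/(NP\N), PP/(PP\N), S/(S\N)}; S ∉ chart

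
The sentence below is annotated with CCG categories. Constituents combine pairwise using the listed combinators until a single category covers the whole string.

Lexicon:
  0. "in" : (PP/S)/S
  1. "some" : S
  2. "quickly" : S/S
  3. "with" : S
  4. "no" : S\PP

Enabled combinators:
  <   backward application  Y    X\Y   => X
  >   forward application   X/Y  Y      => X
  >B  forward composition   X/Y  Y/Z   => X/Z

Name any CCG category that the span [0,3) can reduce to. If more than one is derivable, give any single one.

PP/S

[0,5] S   <
  [0,4] PP   >
    [0,3] PP/S   >B
      [0,2] PP/S   >
        [0,1] "in" : (PP/S)/S
        [1,2] "some" : S
      [2,3] "quickly" : S/S
    [3,4] "with" : S
  [4,5] "no" : S\PP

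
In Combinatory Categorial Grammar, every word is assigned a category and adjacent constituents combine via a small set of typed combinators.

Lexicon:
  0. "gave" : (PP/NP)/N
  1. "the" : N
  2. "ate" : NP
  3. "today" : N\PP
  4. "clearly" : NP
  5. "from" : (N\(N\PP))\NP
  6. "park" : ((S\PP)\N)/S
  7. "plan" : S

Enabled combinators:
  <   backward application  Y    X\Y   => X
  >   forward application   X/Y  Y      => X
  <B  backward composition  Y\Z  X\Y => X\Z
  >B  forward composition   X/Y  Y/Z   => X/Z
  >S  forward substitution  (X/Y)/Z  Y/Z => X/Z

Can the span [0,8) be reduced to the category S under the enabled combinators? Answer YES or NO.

YES

[0,8] S   <
  [0,3] PP   >
    [0,2] PP/NP   >
      [0,1] "gave" : (PP/NP)/N
      [1,2] "the" : N
    [2,3] "ate" : NP
  [3,8] S\PP   <
    [3,6] N   <
      [3,4] "today" : N\PP
      [4,6] N\(N\PP)   <
        [4,5] "clearly" : NP
        [5,6] "from" : (N\(N\PP))\NP
    [6,8] (S\PP)\N   >
      [6,7] "park" : ((S\PP)\N)/S
      [7,8] "plan" : S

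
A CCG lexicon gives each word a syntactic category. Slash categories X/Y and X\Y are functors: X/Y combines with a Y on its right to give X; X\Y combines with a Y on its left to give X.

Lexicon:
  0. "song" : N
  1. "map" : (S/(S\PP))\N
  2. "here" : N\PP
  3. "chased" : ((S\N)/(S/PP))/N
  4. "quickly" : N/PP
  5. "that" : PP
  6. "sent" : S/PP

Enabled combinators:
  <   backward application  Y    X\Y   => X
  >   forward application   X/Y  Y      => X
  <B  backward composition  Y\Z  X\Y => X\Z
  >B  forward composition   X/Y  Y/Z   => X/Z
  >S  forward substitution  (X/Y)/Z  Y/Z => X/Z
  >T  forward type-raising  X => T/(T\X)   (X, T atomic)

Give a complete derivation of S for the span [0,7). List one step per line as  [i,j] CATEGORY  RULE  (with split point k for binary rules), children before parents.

[0,7] S   >
  [0,2] S/(S\PP)   <
    [0,1] "song" : N
    [1,2] "map" : (S/(S\PP))\N
  [2,7] S\PP   <B
    [2,3] "here" : N\PP
    [3,7] S\N   >
      [3,6] (S\N)/(S/PP)   >
        [3,4] "chased" : ((S\N)/(S/PP))/N
        [4,6] N   >
          [4,5] "quickly" : N/PP
          [5,6] "that" : PP
      [6,7] "sent" : S/PP

[0,1] N  lex  "song"
[1,2] (S/(S\PP))\N  lex  "map"
[0,2] S/(S\PP)  <  k=1
[2,3] N\PP  lex  "here"
[3,4] ((S\N)/(S/PP))/N  lex  "chased"
[4,5] N/PP  lex  "quickly"
[5,6] PP  lex  "that"
[4,6] N  >  k=5
[3,6] (S\N)/(S/PP)  >  k=4
[6,7] S/PP  lex  "sent"
[3,7] S\N  >  k=6
[2,7] S\PP  <B  k=3
[0,7] S  >  k=2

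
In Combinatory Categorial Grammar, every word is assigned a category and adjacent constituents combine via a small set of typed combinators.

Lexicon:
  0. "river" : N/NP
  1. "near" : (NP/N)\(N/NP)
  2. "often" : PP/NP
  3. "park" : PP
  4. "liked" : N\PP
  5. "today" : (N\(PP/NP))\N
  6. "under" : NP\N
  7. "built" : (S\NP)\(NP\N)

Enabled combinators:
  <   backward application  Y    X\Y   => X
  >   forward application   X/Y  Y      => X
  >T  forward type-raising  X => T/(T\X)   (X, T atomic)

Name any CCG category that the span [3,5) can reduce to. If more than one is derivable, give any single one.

N

[0,8] S   <
  [0,6] NP   >
    [0,2] NP/N   <
      [0,1] "river" : N/NP
      [1,2] "near" : (NP/N)\(N/NP)
    [2,6] N   <
      [2,3] "often" : PP/NP
      [3,6] N\(PP/NP)   <
        [3,5] N   <
          [3,4] "park" : PP
          [4,5] "liked" : N\PP
        [5,6] "today" : (N\(PP/NP))\N
  [6,8] S\NP   <
    [6,7] "under" : NP\N
    [7,8] "built" : (S\NP)\(NP\N)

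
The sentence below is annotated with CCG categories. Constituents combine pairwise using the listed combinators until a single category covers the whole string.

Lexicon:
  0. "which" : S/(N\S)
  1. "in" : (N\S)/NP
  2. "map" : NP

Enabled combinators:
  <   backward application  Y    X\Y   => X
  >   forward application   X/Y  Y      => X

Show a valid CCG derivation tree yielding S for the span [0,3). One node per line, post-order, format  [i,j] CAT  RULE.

[0,3] S   >
  [0,1] "which" : S/(N\S)
  [1,3] N\S   >
    [1,2] "in" : (N\S)/NP
    [2,3] "map" : NP

[0,1] S/(N\S)  lex  "which"
[1,2] (N\S)/NP  lex  "in"
[2,3] NP  lex  "map"
[1,3] N\S  >  k=2
[0,3] S  >  k=1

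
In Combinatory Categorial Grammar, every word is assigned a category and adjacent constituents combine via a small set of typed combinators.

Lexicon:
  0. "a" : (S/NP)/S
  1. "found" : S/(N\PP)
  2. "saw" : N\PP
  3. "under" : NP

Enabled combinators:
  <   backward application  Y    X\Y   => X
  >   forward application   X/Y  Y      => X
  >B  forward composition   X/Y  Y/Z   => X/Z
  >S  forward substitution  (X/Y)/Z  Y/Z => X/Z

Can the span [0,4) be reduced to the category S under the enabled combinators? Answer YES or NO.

YES

[0,4] S   >
  [0,3] S/NP   >
    [0,1] "a" : (S/NP)/S
    [1,3] S   >
      [1,2] "found" : S/(N\PP)
      [2,3] "saw" : N\PP
  [3,4] "under" : NP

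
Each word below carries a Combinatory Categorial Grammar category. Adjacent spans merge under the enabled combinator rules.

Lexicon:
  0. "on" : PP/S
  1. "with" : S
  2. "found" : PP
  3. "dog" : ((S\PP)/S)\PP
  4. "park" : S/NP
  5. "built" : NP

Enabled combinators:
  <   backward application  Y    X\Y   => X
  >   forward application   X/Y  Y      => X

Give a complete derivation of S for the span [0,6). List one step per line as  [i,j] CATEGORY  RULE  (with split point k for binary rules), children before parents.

[0,1] PP/S  lex  "on"
[1,2] S  lex  "with"
[0,2] PP  >  k=1
[2,3] PP  lex  "found"
[3,4] ((S\PP)/S)\PP  lex  "dog"
[2,4] (S\PP)/S  <  k=3
[4,5] S/NP  lex  "park"
[5,6] NP  lex  "built"
[4,6] S  >  k=5
[2,6] S\PP  >  k=4
[0,6] S  <  k=2

[0,6] S   <
  [0,2] PP   >
    [0,1] "on" : PP/S
    [1,2] "with" : S
  [2,6] S\PP   >
    [2,4] (S\PP)/S   <
      [2,3] "found" : PP
      [3,4] "dog" : ((S\PP)/S)\PP
    [4,6] S   >
      [4,5] "park" : S/NP
      [5,6] "built" : NP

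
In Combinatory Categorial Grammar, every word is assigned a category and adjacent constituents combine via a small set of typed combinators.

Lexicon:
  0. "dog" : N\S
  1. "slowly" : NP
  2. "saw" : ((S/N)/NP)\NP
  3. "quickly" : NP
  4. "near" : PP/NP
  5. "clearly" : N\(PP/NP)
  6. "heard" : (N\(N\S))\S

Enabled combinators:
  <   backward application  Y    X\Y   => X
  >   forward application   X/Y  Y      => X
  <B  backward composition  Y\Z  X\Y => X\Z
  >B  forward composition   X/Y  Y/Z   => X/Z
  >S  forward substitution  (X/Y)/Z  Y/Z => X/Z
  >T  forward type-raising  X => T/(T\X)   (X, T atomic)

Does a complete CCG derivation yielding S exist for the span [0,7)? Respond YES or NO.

N\S NP ((S/N)/NP)\NP NP PP/NP N\(PP/NP) (N\(N\S))\S
CKY chart[0,7] = {N, N/(N\N), NP/(NP\N), PP/(PP\N), S/(S\N)}; S ∉ chart

NO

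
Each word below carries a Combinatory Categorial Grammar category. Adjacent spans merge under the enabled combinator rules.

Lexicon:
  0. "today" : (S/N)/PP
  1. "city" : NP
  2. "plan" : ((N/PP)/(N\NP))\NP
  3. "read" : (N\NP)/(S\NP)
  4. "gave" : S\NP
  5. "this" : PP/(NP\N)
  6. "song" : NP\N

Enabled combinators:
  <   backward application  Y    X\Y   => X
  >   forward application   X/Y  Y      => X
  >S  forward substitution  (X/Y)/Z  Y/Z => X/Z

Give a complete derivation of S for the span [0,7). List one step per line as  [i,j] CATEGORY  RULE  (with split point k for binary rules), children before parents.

[0,7] S   >
  [0,5] S/PP   >S
    [0,1] "today" : (S/N)/PP
    [1,5] N/PP   >
      [1,3] (N/PP)/(N\NP)   <
        [1,2] "city" : NP
        [2,3] "plan" : ((N/PP)/(N\NP))\NP
      [3,5] N\NP   >
        [3,4] "read" : (N\NP)/(S\NP)
        [4,5] "gave" : S\NP
  [5,7] PP   >
    [5,6] "this" : PP/(NP\N)
    [6,7] "song" : NP\N

[0,1] (S/N)/PP  lex  "today"
[1,2] NP  lex  "city"
[2,3] ((N/PP)/(N\NP))\NP  lex  "plan"
[1,3] (N/PP)/(N\NP)  <  k=2
[3,4] (N\NP)/(S\NP)  lex  "read"
[4,5] S\NP  lex  "gave"
[3,5] N\NP  >  k=4
[1,5] N/PP  >  k=3
[0,5] S/PP  >S  k=1
[5,6] PP/(NP\N)  lex  "this"
[6,7] NP\N  lex  "song"
[5,7] PP  >  k=6
[0,7] S  >  k=5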